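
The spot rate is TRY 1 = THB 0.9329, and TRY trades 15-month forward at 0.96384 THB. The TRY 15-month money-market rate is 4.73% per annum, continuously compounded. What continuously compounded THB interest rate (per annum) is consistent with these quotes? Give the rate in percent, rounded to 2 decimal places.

7.34%

T = 15/12 years.
F/S = 0.96384/0.9329 = 1.0331654 = (growth of THB) / (growth of TRY).
The TRY side grows by e^(0.0473×15/12) = 1.0609078.
Hence g_THB = 1.0960932.
Take logs: ln 1.0960932 / (15/12) = 0.073402, so 7.34%.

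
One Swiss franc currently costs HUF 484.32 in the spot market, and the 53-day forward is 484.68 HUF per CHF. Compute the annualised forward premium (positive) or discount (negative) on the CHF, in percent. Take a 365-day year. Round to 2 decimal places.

T = 53/365 years.
Period premium: (484.68 − 484.32)/484.32 = 0.0007433.
Per annum: 0.0007433 / (53/365) = 0.005119 = 0.51%.

+0.51%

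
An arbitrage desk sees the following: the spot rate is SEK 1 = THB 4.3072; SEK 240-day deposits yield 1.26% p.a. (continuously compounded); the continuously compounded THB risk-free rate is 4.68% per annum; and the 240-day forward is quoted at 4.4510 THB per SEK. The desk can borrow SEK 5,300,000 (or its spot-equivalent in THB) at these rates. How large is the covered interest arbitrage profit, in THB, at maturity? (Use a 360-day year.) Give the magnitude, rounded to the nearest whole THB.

THB 237,667

T = 240/360 years.
Keep in SEK, deliver into the forward: 5,300,000·1.008435379·4.4510 = THB 23,789,293.12.
Swap to THB now, deposit: 5,300,000·4.3072·1.0316918216 = THB 23,551,625.97.
The quoted forward overvalues SEK, so borrow THB, buy SEK at spot, deposit the SEK at 1.26%, and sell the proceeds forward at 4.4510.
Arbitrage profit = |23,789,293.12 − 23,551,625.97| = THB 237,667.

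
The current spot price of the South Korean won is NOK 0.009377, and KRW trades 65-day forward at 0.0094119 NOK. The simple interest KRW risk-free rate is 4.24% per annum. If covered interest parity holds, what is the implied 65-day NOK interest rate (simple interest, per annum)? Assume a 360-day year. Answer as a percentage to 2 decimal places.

6.32%

T = 65/360 years.
F/S = 0.0094119/0.009377 = 1.0037219 = (growth of NOK) / (growth of KRW).
KRW growth factor: 1 + 0.0424×65/360 = 1.0076556.
That pins the NOK growth at 1.011406.
(1.011406 − 1)/T = 0.063172, i.e. 6.32%.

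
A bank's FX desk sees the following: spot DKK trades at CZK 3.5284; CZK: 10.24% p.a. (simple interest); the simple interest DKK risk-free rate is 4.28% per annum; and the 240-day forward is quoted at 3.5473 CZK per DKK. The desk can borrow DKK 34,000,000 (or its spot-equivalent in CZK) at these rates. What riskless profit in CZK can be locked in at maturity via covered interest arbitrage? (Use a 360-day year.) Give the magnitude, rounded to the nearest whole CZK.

CZK 4,105,698

T = 240/360 years.
Keep in DKK, deliver into the forward: 34,000,000·1.02853333333·3.5473 = CZK 124,049,553.97.
Swap to CZK now, deposit: 34,000,000·3.5284·1.06826666667 = CZK 128,155,251.63.
The quoted forward undervalues DKK, so borrow DKK, convert to CZK at spot, deposit the CZK at 10.24%, and buy DKK forward at 3.5473 to cover the loan.
The gap between the two covered legs is CZK 4,105,698.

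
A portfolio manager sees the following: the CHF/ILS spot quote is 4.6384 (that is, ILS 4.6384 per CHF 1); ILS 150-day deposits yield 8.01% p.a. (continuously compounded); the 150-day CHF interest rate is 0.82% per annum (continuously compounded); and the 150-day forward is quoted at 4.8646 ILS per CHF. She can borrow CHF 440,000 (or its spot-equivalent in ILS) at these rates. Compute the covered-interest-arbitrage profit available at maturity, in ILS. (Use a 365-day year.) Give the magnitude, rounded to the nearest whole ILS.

ILS 38,453

T = 150/365 years.
Route A — deposit CHF, sell forward: 440,000 × 1.003375547 × 4.8646 = ILS 2,147,649.10.
Route B — convert at spot, deposit ILS: 440,000 × 4.6384 × 1.033465593 = ILS 2,109,195.79.
The quoted forward overvalues CHF, so borrow ILS, buy CHF at spot, deposit the CHF at 0.82%, and sell the proceeds forward at 4.8646.
Profit = 2,147,649.10 − 2,109,195.79 = ILS 38,453.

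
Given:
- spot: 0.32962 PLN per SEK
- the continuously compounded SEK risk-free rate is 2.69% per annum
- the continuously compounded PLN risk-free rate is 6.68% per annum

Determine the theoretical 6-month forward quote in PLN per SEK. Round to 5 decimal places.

T = 6/12 years.
Growth of 1 PLN over T: e^(0.0668×6/12) = 1.033964.
Growth of 1 SEK over T: e^(0.0269×6/12) = 1.0135409.
CIP: F = S · (grow PLN)/(grow SEK) = 0.32962 × 1.033964/1.0135409 = 0.3362619 PLN per SEK.

0.33626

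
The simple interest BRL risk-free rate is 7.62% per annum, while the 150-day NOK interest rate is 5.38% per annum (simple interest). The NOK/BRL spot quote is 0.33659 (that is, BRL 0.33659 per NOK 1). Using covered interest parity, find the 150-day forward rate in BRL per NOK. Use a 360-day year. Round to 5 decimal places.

0.33966

T = 150/360 years.
BRL growth factor: 1 + 0.0762×150/360 = 1.031750.
NOK accumulates by 1 + 0.0538×150/360 = 1.0224167.
So F = 0.33659 × 1.031750 / 1.0224167 = 0.3396626 (BRL/NOK).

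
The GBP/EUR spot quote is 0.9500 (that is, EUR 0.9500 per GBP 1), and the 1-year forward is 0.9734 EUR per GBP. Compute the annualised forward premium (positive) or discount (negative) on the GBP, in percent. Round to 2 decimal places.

T = 1 year.
(F − S)/S = (0.9734 − 0.95)/0.95 = 0.0246316.
×(1/T) gives 2.46% p.a.

+2.46%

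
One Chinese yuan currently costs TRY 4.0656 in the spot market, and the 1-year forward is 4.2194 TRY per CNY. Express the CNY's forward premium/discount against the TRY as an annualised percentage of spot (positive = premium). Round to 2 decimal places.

+3.78%

T = 1 year.
(F − S)/S = (4.2194 − 4.0656)/4.0656 = 0.0378296.
Annualise by dividing by T: 0.0378296 / 1 = 0.037830 → 3.78%.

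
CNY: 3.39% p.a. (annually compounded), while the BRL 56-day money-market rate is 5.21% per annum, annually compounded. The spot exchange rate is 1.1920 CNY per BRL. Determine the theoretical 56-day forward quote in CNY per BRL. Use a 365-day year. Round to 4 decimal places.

T = 56/365 years.
CNY growth factor: (1 + 0.0339)^(56/365) = 1.005128.
Growth of 1 BRL over T: (1 + 0.0521)^(56/365) = 1.0078226.
CIP: F = S · (grow CNY)/(grow BRL) = 1.192 × 1.005128/1.0078226 = 1.188813 CNY per BRL.

1.1888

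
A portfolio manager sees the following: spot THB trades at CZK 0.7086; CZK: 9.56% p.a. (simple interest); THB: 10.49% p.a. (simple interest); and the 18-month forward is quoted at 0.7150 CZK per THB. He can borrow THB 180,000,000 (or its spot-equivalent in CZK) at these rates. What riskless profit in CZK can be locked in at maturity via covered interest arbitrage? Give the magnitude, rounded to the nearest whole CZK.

T = 18/12 years.
Route A — deposit THB, sell forward: 180,000,000 × 1.157350 × 0.7150 = CZK 148,950,945.00.
Route B — convert at spot, deposit CZK: 180,000,000 × 0.7086 × 1.143400 = CZK 145,838,383.20.
The quoted forward overvalues THB, so borrow CZK, buy THB at spot, deposit the THB at 10.49%, and sell the proceeds forward at 0.7150.
Profit = 148,950,945.00 − 145,838,383.20 = CZK 3,112,562.

CZK 3,112,562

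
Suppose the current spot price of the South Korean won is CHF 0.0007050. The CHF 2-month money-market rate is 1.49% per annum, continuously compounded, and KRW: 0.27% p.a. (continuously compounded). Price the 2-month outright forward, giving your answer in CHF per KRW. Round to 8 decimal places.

0.00070643

T = 2/12 years.
CHF growth factor: e^(0.0149×2/12) = 1.0024864.
Growth of 1 KRW over T: e^(0.0027×2/12) = 1.0004501.
CIP: F = S · (grow CHF)/(grow KRW) = 0.000705 × 1.0024864/1.0004501 = 0.0007064349 CHF per KRW.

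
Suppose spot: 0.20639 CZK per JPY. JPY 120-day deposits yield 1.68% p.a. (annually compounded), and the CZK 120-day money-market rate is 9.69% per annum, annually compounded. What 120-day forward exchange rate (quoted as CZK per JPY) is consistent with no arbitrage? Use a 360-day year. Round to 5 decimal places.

0.21167

T = 120/360 years.
Growth of 1 CZK over T: (1 + 0.0969)^(120/360) = 1.0313095.
JPY growth factor: (1 + 0.0168)^(120/360) = 1.0055689.
CIP: F = S · (grow CZK)/(grow JPY) = 0.20639 × 1.0313095/1.0055689 = 0.2116732 CZK per JPY.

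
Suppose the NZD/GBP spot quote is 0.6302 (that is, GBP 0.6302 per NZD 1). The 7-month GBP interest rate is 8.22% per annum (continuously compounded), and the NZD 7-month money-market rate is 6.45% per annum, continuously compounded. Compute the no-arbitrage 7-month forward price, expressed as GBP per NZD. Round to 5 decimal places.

T = 7/12 years.
GBP growth factor: e^(0.0822×7/12) = 1.0491182.
Growth of 1 NZD over T: e^(0.0645×7/12) = 1.0383418.
Forward (GBP per NZD) = 0.6302 × 1.0491182 / 1.0383418 = 0.6367405.

0.63674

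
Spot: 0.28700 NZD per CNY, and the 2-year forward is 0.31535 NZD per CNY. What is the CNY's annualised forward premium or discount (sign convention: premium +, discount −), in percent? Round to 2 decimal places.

T = 2 years.
Period premium: (0.31535 − 0.287)/0.287 = 0.0987805.
×(1/T) gives 4.94% p.a.

+4.94%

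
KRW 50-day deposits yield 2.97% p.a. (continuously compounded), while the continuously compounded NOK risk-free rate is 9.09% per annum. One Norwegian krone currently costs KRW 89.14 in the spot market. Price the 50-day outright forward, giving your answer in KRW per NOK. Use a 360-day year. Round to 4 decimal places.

T = 50/360 years.
KRW accumulates by e^(0.0297×50/360) = 1.00413352.
NOK growth factor: e^(0.0909×50/360) = 1.01270503.
CIP: F = S · (grow KRW)/(grow NOK) = 89.14 × 1.00413352/1.01270503 = 88.385521 KRW per NOK.

88.3855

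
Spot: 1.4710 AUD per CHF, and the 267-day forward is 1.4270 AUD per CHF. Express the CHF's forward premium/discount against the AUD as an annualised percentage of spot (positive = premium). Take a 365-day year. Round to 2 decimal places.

T = 267/365 years.
(F − S)/S = (1.4270 − 1.471)/1.471 = -0.0299116.
×(1/T) gives -4.09% p.a.

-4.09%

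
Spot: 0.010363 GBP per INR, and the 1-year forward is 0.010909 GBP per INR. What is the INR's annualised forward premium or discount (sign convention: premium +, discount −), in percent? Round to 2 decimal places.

T = 1 year.
(F − S)/S = (0.010909 − 0.010363)/0.010363 = 0.0526874.
Per annum: 0.0526874 / 1 = 0.052687 = 5.27%.

+5.27%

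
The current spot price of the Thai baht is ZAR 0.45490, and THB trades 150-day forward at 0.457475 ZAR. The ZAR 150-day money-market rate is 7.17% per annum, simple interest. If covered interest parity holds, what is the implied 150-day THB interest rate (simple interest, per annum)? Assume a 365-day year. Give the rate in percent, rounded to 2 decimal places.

5.76%

T = 150/365 years.
CIP gives F = S · g_ZAR/g_THB, so g_ZAR/g_THB = 0.457475/0.4549 = 1.0056606.
The ZAR side grows by 1 + 0.0717×150/365 = 1.0294658.
Hence g_THB = 1.0236712.
(1.0236712 − 1)/T = 0.057600, i.e. 5.76%.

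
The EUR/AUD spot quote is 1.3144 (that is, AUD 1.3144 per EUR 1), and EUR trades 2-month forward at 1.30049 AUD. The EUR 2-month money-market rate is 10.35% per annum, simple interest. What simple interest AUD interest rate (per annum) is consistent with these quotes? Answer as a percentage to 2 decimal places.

3.89%

T = 2/12 years.
F/S = 1.30049/1.3144 = 0.9894172 = (growth of AUD) / (growth of EUR).
The EUR side grows by 1 + 0.1035×2/12 = 1.017250.
Hence g_AUD = 1.0064846.
(1.0064846 − 1)/T = 0.038908, i.e. 3.89%.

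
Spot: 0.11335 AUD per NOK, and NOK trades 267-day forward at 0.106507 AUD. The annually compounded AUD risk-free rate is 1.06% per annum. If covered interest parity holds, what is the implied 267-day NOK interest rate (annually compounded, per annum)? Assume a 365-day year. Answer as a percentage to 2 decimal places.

T = 267/365 years.
By CIP, F/S equals the AUD-to-NOK growth ratio: 0.106507/0.11335 = 0.9396295.
The AUD side grows by (1 + 0.0106)^(267/365) = 1.007743.
So the NOK growth factor = 1.0724897.
Annualise: 1.0724897^(365/267) − 1 = 0.100395 = 10.04%.

10.04%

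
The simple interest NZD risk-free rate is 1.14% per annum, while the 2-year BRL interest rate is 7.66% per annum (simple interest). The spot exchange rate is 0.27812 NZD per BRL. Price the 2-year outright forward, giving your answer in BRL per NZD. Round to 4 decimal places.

T = 2 years.
NZD growth factor: 1 + 0.0114×2 = 1.022800.
BRL accumulates by 1 + 0.0766×2 = 1.153200.
Forward (NZD per BRL) = 0.27812 × 1.022800 / 1.153200 = 0.2466711.
Invert for BRL per NZD: 1 / 0.2466711 = 4.0540.

4.0540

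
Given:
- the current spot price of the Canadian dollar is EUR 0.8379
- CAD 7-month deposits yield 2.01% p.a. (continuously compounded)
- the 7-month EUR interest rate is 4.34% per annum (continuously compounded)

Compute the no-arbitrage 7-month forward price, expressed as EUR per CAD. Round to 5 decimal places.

0.84937

T = 7/12 years.
Growth of 1 EUR over T: e^(0.0434×7/12) = 1.0256399.
CAD accumulates by e^(0.0201×7/12) = 1.011794.
Forward (EUR per CAD) = 0.8379 × 1.0256399 / 1.011794 = 0.8493662.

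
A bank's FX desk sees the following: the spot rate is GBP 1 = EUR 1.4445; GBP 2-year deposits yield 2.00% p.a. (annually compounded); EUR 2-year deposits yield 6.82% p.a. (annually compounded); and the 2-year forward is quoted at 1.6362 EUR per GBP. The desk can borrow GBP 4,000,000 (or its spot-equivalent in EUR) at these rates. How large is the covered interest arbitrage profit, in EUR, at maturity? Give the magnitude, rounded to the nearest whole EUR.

EUR 216,216

T = 2 years.
Route A — deposit GBP, sell forward: 4,000,000 × 1.040400 × 1.6362 = EUR 6,809,209.92.
Route B — convert at spot, deposit EUR: 4,000,000 × 1.4445 × 1.14105124 = EUR 6,592,994.06.
The quoted forward overvalues GBP, so borrow EUR, buy GBP at spot, deposit the GBP at 2.00%, and sell the proceeds forward at 1.6362.
The gap between the two covered legs is EUR 216,216.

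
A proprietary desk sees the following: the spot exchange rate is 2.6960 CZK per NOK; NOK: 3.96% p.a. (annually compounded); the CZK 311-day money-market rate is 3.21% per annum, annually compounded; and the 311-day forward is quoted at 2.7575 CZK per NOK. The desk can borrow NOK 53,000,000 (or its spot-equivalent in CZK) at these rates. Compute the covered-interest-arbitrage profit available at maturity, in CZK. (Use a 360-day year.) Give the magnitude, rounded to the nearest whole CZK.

T = 311/360 years.
Route A — deposit NOK, sell forward: 53,000,000 × 1.03411915815 × 2.7575 = CZK 151,133,929.67.
Route B — convert at spot, deposit CZK: 53,000,000 × 2.6960 × 1.02767097708 = CZK 146,841,850.57.
The quoted forward overvalues NOK, so borrow CZK, buy NOK at spot, deposit the NOK at 3.96%, and sell the proceeds forward at 2.7575.
Profit = 151,133,929.67 − 146,841,850.57 = CZK 4,292,079.

CZK 4,292,079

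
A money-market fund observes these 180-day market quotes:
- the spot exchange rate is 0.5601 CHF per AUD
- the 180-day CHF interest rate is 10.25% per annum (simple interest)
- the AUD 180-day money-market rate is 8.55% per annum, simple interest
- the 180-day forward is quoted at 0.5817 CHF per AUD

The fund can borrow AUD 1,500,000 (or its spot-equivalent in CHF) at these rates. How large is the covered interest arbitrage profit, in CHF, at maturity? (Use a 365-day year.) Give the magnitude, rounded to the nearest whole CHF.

T = 180/365 years.
Invest the AUD and cover forward: 1,500,000 × 1.04216438 × 0.5817 = CHF 909,340.53.
Convert at spot and invest in CHF: 1,500,000 × 0.5601 × 1.05054795 = CHF 882,617.86.
The quoted forward overvalues AUD, so borrow CHF, buy AUD at spot, deposit the AUD at 8.55%, and sell the proceeds forward at 0.5817.
Arbitrage profit = |909,340.53 − 882,617.86| = CHF 26,723.

CHF 26,723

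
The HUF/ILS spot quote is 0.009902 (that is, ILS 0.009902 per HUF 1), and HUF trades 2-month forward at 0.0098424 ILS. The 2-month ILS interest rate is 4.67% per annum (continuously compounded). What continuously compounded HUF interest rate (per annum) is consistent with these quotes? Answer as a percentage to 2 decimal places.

8.29%

T = 2/12 years.
By CIP, F/S equals the ILS-to-HUF growth ratio: 0.0098424/0.009902 = 0.9939810.
ILS growth factor: e^(0.0467×2/12) = 1.0078137.
Hence g_HUF = 1.0139165.
Take logs: ln 1.0139165 / (2/12) = 0.082923, so 8.29%.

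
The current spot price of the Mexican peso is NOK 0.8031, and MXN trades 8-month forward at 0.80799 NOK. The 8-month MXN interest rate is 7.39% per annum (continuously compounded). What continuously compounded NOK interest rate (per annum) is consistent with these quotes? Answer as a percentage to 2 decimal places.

8.30%

T = 8/12 years.
By CIP, F/S equals the NOK-to-MXN growth ratio: 0.80799/0.8031 = 1.0060889.
MXN growth factor: e^(0.0739×8/12) = 1.0505004.
Hence g_NOK = 1.0568968.
Take logs: ln 1.0568968 / (8/12) = 0.083006, so 8.30%.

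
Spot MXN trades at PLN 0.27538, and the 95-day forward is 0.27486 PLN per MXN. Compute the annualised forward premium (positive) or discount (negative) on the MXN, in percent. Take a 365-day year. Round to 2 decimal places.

-0.73%

T = 95/365 years.
(F − S)/S = (0.27486 − 0.27538)/0.27538 = -0.0018883.
Annualise by dividing by T: -0.0018883 / (95/365) = -0.007255 → -0.73%.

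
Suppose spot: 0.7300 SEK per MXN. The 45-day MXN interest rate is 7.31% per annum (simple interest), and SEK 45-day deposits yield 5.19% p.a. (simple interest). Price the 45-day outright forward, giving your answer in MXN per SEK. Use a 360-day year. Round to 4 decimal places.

1.3735

T = 45/360 years.
SEK growth factor: 1 + 0.0519×45/360 = 1.0064875.
Growth of 1 MXN over T: 1 + 0.0731×45/360 = 1.0091375.
CIP: F = S · (grow SEK)/(grow MXN) = 0.73 × 1.0064875/1.0091375 = 0.7280830 SEK per MXN.
Quoted the other way: 1/0.7280830 = 1.3735 MXN per SEK.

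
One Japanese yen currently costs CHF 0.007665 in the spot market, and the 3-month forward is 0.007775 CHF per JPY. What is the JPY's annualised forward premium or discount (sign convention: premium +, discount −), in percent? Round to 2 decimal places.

T = 3/12 years.
Period premium: (0.007775 − 0.007665)/0.007665 = 0.0143509.
×(1/T) gives 5.74% p.a.

+5.74%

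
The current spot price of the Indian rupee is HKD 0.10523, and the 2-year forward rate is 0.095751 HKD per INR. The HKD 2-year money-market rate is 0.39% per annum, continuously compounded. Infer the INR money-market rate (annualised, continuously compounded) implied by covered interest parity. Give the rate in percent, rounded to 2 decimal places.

T = 2 years.
CIP gives F = S · g_HKD/g_INR, so g_HKD/g_INR = 0.095751/0.10523 = 0.9099211.
HKD growth factor: e^(0.0039×2) = 1.0078305.
Hence g_INR = 1.1076021.
r = ln(1.1076021)/2 = 0.051099 → 5.11%.

5.11%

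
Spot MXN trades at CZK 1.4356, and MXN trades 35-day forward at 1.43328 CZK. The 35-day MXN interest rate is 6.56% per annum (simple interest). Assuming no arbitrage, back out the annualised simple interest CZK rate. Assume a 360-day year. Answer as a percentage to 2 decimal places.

T = 35/360 years.
CIP gives F = S · g_CZK/g_MXN, so g_CZK/g_MXN = 1.43328/1.4356 = 0.9983840.
MXN growth factor: 1 + 0.0656×35/360 = 1.0063778.
That pins the CZK growth at 1.0047515.
r = (1.0047515 − 1)/(35/360) = 0.048873 → 4.89%.

4.89%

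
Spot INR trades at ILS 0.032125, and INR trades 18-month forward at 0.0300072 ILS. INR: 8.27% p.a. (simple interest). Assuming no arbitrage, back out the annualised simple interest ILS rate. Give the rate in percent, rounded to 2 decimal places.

T = 18/12 years.
F/S = 0.0300072/0.032125 = 0.9340763 = (growth of ILS) / (growth of INR).
The INR side grows by 1 + 0.0827×18/12 = 1.124050.
So the ILS growth factor = 1.0499485.
(1.0499485 − 1)/T = 0.033299, i.e. 3.33%.

3.33%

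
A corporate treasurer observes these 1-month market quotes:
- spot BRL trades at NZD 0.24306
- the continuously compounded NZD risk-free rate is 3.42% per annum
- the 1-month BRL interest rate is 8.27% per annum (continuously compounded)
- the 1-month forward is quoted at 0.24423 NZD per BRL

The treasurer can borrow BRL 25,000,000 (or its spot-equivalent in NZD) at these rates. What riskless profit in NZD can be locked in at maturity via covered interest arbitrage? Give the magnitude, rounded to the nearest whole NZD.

T = 1/12 years.
Invest the BRL and cover forward: 25,000,000 × 1.006915469 × 0.24423 = NZD 6,147,974.12.
Convert at spot and invest in NZD: 25,000,000 × 0.24306 × 1.002854065 = NZD 6,093,842.73.
The quoted forward overvalues BRL, so borrow NZD, buy BRL at spot, deposit the BRL at 8.27%, and sell the proceeds forward at 0.24423.
Arbitrage profit = |6,147,974.12 − 6,093,842.73| = NZD 54,131.

NZD 54,131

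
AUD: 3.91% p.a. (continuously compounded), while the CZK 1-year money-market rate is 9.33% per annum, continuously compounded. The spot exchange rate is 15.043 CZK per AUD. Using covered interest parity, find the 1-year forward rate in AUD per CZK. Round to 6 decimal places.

T = 1 year.
CZK accumulates by e^(0.0933×1) = 1.097791.
AUD accumulates by e^(0.0391×1) = 1.0398745.
So F = 15.043 × 1.097791 / 1.0398745 = 15.88083 (CZK/AUD).
Quoted the other way: 1/15.88083 = 0.062969 AUD per CZK.

0.062969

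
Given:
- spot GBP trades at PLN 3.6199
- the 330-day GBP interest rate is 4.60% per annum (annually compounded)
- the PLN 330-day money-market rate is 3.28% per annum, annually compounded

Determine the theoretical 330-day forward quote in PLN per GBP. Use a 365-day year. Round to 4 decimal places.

3.5786

T = 330/365 years.
PLN growth factor: (1 + 0.0328)^(330/365) = 1.0296087.
GBP accumulates by (1 + 0.0460)^(330/365) = 1.0414988.
So F = 3.6199 × 1.0296087 / 1.0414988 = 3.578574 (PLN/GBP).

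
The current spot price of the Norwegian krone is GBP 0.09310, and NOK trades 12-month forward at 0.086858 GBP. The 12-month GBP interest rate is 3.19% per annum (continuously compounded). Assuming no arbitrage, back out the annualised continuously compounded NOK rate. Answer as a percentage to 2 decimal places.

10.13%

T = 1 year.
CIP gives F = S · g_GBP/g_NOK, so g_GBP/g_NOK = 0.086858/0.0931 = 0.9329538.
The GBP side grows by e^(0.0319×1) = 1.0324143.
Hence g_NOK = 1.1066082.
r = ln(1.1066082)/1 = 0.101300 → 10.13%.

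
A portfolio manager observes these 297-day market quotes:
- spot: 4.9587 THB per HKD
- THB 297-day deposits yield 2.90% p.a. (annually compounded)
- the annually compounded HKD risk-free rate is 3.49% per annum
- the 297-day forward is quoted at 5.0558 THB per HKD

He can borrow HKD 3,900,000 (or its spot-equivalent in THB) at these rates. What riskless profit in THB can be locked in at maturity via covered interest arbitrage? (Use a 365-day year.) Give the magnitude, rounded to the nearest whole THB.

T = 297/365 years.
Keep in HKD, deliver into the forward: 3,900,000·1.0283070115·5.0558 = THB 20,275,766.90.
Swap to THB now, deposit: 3,900,000·4.9587·1.023534235 = THB 19,794,056.92.
The quoted forward overvalues HKD, so borrow THB, buy HKD at spot, deposit the HKD at 3.49%, and sell the proceeds forward at 5.0558.
The gap between the two covered legs is THB 481,710.

THB 481,710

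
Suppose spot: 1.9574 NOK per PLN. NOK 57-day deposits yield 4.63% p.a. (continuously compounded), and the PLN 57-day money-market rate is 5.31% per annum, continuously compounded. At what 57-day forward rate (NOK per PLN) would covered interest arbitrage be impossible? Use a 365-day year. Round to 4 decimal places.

T = 57/365 years.
NOK growth factor: e^(0.0463×57/365) = 1.0072566.
Growth of 1 PLN over T: e^(0.0531×57/365) = 1.0083268.
Forward (NOK per PLN) = 1.9574 × 1.0072566 / 1.0083268 = 1.955322.

1.9553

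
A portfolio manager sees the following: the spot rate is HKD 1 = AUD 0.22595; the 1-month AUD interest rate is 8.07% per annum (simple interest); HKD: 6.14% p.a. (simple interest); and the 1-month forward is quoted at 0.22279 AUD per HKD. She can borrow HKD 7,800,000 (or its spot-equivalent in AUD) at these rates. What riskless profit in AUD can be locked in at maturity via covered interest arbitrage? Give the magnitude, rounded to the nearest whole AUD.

AUD 27,609

T = 1/12 years.
Route A — deposit HKD, sell forward: 7,800,000 × 1.005116667 × 0.22279 = AUD 1,746,653.55.
Route B — convert at spot, deposit AUD: 7,800,000 × 0.22595 × 1.006725 = AUD 1,774,262.21.
The quoted forward undervalues HKD, so borrow HKD, convert to AUD at spot, deposit the AUD at 8.07%, and buy HKD forward at 0.22279 to cover the loan.
Arbitrage profit = |1,746,653.55 − 1,774,262.21| = AUD 27,609.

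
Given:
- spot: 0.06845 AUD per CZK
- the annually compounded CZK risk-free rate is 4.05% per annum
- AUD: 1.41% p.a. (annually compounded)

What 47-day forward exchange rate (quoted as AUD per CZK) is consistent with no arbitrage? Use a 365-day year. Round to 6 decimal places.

T = 47/365 years.
Growth of 1 AUD over T: (1 + 0.0141)^(47/365) = 1.0018046.
CZK growth factor: (1 + 0.0405)^(47/365) = 1.0051253.
So F = 0.06845 × 1.0018046 / 1.0051253 = 0.06822386 (AUD/CZK).

0.068224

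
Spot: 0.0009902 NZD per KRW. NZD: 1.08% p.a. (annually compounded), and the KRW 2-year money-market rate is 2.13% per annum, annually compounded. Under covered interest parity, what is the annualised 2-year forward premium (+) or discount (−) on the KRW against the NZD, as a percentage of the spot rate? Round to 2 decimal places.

T = 2 years.
No-arbitrage forward: 0.0009902 × 1.0217166 / 1.0430537 = 0.0009699441 NZD/KRW.
Annualised premium = (F − S)/S × (1/T) = (0.0009699441 − 0.0009902)/0.0009902 ÷ 2 = -1.02%.

-1.02%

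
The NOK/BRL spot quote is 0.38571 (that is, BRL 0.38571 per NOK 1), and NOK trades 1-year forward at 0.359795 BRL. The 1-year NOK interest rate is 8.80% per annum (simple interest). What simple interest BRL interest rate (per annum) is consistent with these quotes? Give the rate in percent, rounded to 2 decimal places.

1.49%

T = 1 year.
F/S = 0.359795/0.38571 = 0.9328122 = (growth of BRL) / (growth of NOK).
The NOK side grows by 1 + 0.0880×1 = 1.088000.
Hence g_BRL = 1.0148997.
r = (1.0148997 − 1)/1 = 0.014900 → 1.49%.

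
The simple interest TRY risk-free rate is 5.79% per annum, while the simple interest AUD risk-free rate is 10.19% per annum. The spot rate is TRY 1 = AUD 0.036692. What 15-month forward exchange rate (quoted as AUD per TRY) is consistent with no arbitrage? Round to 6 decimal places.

T = 15/12 years.
AUD growth factor: 1 + 0.1019×15/12 = 1.127375.
TRY accumulates by 1 + 0.0579×15/12 = 1.072375.
Forward (AUD per TRY) = 0.036692 × 1.127375 / 1.072375 = 0.03857386.

0.038574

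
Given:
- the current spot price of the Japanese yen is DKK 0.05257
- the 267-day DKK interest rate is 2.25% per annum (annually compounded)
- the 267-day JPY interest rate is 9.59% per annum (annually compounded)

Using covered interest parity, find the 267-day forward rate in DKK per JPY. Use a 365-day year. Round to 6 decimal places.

T = 267/365 years.
DKK accumulates by (1 + 0.0225)^(267/365) = 1.0164097.
JPY growth factor: (1 + 0.0959)^(267/365) = 1.0692831.
Forward (DKK per JPY) = 0.05257 × 1.0164097 / 1.0692831 = 0.04997054.

0.049971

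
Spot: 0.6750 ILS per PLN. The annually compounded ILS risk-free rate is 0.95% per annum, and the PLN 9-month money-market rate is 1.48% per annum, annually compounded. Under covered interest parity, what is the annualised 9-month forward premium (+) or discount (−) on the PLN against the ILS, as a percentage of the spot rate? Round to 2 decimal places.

T = 9/12 years.
F = S · g_ILS/g_PLN = 0.675 × 1.0071166/1.0110796 = 0.6723543.
(F − S)/S ÷ T = (0.6723543 − 0.675)/0.675/(9/12) = -0.005226 → -0.52%.

-0.52%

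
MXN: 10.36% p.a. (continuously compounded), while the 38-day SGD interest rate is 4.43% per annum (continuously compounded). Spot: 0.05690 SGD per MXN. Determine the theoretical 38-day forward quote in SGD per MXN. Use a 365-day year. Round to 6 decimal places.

0.056550

T = 38/365 years.
Growth of 1 SGD over T: e^(0.0443×38/365) = 1.0046227.
MXN accumulates by e^(0.1036×38/365) = 1.0108441.
Forward (SGD per MXN) = 0.0569 × 1.0046227 / 1.0108441 = 0.05654980.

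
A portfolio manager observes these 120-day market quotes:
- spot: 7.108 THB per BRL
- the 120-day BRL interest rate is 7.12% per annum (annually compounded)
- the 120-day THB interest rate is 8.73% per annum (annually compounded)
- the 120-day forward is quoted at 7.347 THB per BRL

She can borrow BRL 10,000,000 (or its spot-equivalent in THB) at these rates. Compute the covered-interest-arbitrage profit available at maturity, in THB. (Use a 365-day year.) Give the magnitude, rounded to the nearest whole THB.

THB 2,087,194

T = 120/365 years.
Keep in BRL, deliver into the forward: 10,000,000·1.0228700427·7.347 = THB 75,150,262.04.
Swap to THB now, deposit: 10,000,000·7.108·1.0278990951 = THB 73,063,067.68.
The quoted forward overvalues BRL, so borrow THB, buy BRL at spot, deposit the BRL at 7.12%, and sell the proceeds forward at 7.347.
The gap between the two covered legs is THB 2,087,194.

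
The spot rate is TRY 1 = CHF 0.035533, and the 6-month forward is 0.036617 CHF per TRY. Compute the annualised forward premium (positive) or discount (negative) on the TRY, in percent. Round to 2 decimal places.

T = 6/12 years.
(F − S)/S = (0.036617 − 0.035533)/0.035533 = 0.0305069.
Per annum: 0.0305069 / (6/12) = 0.061014 = 6.10%.

+6.10%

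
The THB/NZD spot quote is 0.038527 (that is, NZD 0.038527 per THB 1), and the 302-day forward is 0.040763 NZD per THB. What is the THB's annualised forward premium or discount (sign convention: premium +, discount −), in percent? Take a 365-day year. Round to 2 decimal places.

+7.01%

T = 302/365 years.
(F − S)/S = (0.040763 − 0.038527)/0.038527 = 0.0580372.
Per annum: 0.0580372 / (302/365) = 0.070144 = 7.01%.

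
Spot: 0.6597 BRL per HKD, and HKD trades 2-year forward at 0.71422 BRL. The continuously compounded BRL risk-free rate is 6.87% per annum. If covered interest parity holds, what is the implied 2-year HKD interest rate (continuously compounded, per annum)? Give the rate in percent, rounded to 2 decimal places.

T = 2 years.
F/S = 0.71422/0.6597 = 1.0826436 = (growth of BRL) / (growth of HKD).
The BRL side grows by e^(0.0687×2) = 1.147287.
So the HKD growth factor = 1.0597088.
Take logs: ln 1.0597088 / 2 = 0.028997, so 2.90%.

2.90%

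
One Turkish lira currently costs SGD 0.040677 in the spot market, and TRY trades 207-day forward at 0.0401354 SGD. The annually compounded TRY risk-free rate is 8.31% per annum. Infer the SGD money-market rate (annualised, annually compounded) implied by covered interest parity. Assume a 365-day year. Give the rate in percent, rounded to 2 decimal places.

5.78%

T = 207/365 years.
CIP gives F = S · g_SGD/g_TRY, so g_SGD/g_TRY = 0.0401354/0.040677 = 0.9866854.
TRY growth factor: (1 + 0.0831)^(207/365) = 1.0463123.
Hence g_SGD = 1.0323811.
r = 1.0323811^(365/207) − 1 = 0.057801 → 5.78%.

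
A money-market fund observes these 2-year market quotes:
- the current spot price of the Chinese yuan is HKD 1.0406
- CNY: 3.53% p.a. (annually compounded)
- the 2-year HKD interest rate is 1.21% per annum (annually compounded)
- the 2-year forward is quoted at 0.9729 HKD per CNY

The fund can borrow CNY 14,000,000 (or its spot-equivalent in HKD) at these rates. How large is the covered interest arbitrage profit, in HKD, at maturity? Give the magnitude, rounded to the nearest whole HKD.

HKD 323,901

T = 2 years.
Route A — deposit CNY, sell forward: 14,000,000 × 1.07184609 × 0.9729 = HKD 14,599,186.85.
Route B — convert at spot, deposit HKD: 14,000,000 × 1.0406 × 1.02434641 = HKD 14,923,088.24.
The quoted forward undervalues CNY, so borrow CNY, convert to HKD at spot, deposit the HKD at 1.21%, and buy CNY forward at 0.9729 to cover the loan.
Profit = 14,923,088.24 − 14,599,186.85 = HKD 323,901.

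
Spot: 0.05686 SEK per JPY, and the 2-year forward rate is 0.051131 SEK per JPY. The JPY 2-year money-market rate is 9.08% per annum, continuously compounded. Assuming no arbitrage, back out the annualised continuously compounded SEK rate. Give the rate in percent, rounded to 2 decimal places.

T = 2 years.
By CIP, F/S equals the SEK-to-JPY growth ratio: 0.051131/0.05686 = 0.8992438.
The JPY side grows by e^(0.0908×2) = 1.1991344.
That pins the SEK growth at 1.0783142.
Take logs: ln 1.0783142 / 2 = 0.037699, so 3.77%.

3.77%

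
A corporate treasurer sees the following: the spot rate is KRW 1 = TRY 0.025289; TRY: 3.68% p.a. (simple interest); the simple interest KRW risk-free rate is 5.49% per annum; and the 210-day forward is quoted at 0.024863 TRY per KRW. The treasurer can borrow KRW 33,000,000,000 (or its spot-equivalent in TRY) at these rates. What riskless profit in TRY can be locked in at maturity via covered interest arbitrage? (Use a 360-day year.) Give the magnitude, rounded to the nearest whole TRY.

T = 210/360 years.
Invest the KRW and cover forward: 33,000,000,000 × 1.032025 × 0.024863 = TRY 846,754,839.98.
Convert at spot and invest in TRY: 33,000,000,000 × 0.025289 × 1.02146666667 = TRY 852,451,727.60.
The quoted forward undervalues KRW, so borrow KRW, convert to TRY at spot, deposit the TRY at 3.68%, and buy KRW forward at 0.024863 to cover the loan.
Arbitrage profit = |846,754,839.98 − 852,451,727.60| = TRY 5,696,888.

TRY 5,696,888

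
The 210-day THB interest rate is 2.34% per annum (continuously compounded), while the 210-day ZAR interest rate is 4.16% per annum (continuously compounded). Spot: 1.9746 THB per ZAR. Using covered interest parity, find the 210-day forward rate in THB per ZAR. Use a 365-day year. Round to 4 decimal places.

1.9540

T = 210/365 years.
Growth of 1 THB over T: e^(0.0234×210/365) = 1.013554.
ZAR growth factor: e^(0.0416×210/365) = 1.024223.
CIP: F = S · (grow THB)/(grow ZAR) = 1.9746 × 1.013554/1.024223 = 1.954031 THB per ZAR.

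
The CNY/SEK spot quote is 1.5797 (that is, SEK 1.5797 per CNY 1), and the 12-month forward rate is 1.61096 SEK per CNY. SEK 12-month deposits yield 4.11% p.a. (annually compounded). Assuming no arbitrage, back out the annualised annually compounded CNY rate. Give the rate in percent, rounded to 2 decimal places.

2.09%

T = 1 year.
F/S = 1.61096/1.5797 = 1.0197886 = (growth of SEK) / (growth of CNY).
The SEK side grows by (1 + 0.0411)^1 = 1.041100.
Hence g_CNY = 1.0208979.
r = 1.0208979^(1/1) − 1 = 0.020898 → 2.09%.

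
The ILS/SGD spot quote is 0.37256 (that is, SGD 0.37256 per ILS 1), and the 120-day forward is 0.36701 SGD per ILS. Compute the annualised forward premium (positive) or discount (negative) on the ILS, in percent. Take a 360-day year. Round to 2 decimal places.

T = 120/360 years.
(F − S)/S = (0.36701 − 0.37256)/0.37256 = -0.0148969.
Per annum: -0.0148969 / (120/360) = -0.044691 = -4.47%.

-4.47%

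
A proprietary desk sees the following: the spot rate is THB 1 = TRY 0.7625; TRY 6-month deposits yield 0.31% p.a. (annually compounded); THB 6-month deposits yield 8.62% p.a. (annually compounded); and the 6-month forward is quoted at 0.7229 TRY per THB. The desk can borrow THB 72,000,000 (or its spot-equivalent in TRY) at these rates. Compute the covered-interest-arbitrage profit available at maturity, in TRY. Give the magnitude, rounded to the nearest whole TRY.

TRY 739,291

T = 6/12 years.
Route A — deposit THB, sell forward: 72,000,000 × 1.0422091921 × 0.7229 = TRY 54,245,737.80.
Route B — convert at spot, deposit TRY: 72,000,000 × 0.7625 × 1.0015488006 = TRY 54,985,029.15.
The quoted forward undervalues THB, so borrow THB, convert to TRY at spot, deposit the TRY at 0.31%, and buy THB forward at 0.7229 to cover the loan.
Arbitrage profit = |54,245,737.80 − 54,985,029.15| = TRY 739,291.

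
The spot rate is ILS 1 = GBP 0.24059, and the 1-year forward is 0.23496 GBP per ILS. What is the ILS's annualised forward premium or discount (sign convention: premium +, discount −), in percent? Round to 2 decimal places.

-2.34%

T = 1 year.
(F − S)/S = (0.23496 − 0.24059)/0.24059 = -0.0234008.
Per annum: -0.0234008 / 1 = -0.023401 = -2.34%.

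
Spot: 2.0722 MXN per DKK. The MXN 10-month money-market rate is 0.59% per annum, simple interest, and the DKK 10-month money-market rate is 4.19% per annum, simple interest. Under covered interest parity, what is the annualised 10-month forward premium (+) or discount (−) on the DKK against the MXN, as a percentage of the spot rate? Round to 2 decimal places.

-3.48%

T = 10/12 years.
No-arbitrage forward: 2.0722 × 1.0049167 / 1.0349167 = 2.0121314 MXN/DKK.
Annualised premium = (F − S)/S × (1/T) = (2.0121314 − 2.0722)/2.0722 ÷ (10/12) = -3.48%.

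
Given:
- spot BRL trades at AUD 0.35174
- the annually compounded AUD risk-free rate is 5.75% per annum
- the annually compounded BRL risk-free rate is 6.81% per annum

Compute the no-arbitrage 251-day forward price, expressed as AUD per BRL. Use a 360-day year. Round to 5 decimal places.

T = 251/360 years.
AUD growth factor: (1 + 0.0575)^(251/360) = 1.0397497.
Growth of 1 BRL over T: (1 + 0.0681)^(251/360) = 1.0470053.
Forward (AUD per BRL) = 0.35174 × 1.0397497 / 1.0470053 = 0.3493025.

0.34930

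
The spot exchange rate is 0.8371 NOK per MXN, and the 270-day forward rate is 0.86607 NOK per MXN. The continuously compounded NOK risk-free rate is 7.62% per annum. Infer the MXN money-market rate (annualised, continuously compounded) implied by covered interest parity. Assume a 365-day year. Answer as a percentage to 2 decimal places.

T = 270/365 years.
CIP gives F = S · g_NOK/g_MXN, so g_NOK/g_MXN = 0.86607/0.8371 = 1.0346076.
The NOK side grows by e^(0.0762×270/365) = 1.057986.
That pins the MXN growth at 1.0225964.
Take logs: ln 1.0225964 / (270/365) = 0.030207, so 3.02%.

3.02%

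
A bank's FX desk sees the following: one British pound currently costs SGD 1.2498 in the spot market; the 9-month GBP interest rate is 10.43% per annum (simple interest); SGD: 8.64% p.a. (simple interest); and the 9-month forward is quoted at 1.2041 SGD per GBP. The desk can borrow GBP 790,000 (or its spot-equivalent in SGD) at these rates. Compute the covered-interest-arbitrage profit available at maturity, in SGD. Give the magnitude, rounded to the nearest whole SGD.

SGD 25,672

T = 9/12 years.
Route A — deposit GBP, sell forward: 790,000 × 1.078225 × 1.2041 = SGD 1,025,649.67.
Route B — convert at spot, deposit SGD: 790,000 × 1.2498 × 1.064800 = SGD 1,051,321.76.
The quoted forward undervalues GBP, so borrow GBP, convert to SGD at spot, deposit the SGD at 8.64%, and buy GBP forward at 1.2041 to cover the loan.
The gap between the two covered legs is SGD 25,672.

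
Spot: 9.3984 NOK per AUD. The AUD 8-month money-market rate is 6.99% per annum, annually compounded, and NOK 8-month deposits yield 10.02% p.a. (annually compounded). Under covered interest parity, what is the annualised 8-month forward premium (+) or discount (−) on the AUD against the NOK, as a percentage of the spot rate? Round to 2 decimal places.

T = 8/12 years.
No-arbitrage forward: 9.3984 × 1.0657314 / 1.0460733 = 9.5750173 NOK/AUD.
Annualised premium = (F − S)/S × (1/T) = (9.5750173 − 9.3984)/9.3984 ÷ (8/12) = 2.82%.

+2.82%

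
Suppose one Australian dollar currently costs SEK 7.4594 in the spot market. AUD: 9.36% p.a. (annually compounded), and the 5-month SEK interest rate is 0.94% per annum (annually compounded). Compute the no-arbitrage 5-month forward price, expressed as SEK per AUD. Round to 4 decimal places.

7.2145

T = 5/12 years.
Growth of 1 SEK over T: (1 + 0.0094)^(5/12) = 1.003906.
AUD growth factor: (1 + 0.0936)^(5/12) = 1.0379849.
Forward (SEK per AUD) = 7.4594 × 1.003906 / 1.0379849 = 7.214495.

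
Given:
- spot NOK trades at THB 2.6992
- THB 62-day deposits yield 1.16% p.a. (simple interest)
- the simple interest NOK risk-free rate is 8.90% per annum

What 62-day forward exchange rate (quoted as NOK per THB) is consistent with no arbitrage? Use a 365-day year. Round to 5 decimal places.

T = 62/365 years.
Growth of 1 THB over T: 1 + 0.0116×62/365 = 1.0019704.
NOK accumulates by 1 + 0.0890×62/365 = 1.0151178.
Forward (THB per NOK) = 2.6992 × 1.0019704 / 1.0151178 = 2.664241.
Invert for NOK per THB: 1 / 2.664241 = 0.37534.

0.37534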